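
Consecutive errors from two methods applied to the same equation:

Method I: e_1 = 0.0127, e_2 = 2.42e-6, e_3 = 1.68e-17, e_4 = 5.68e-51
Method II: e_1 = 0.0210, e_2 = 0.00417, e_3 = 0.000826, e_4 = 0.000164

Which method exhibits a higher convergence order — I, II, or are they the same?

Method I: p ≈ ln(5.68e-51/1.68e-17)/ln(1.68e-17/2.42e-6) ≈ 3.00.
Method II: p ≈ ln(0.000164/0.000826)/ln(0.000826/0.00417) ≈ 1.00.
Method I has the higher order (≈3.0 vs ≈1.0).

I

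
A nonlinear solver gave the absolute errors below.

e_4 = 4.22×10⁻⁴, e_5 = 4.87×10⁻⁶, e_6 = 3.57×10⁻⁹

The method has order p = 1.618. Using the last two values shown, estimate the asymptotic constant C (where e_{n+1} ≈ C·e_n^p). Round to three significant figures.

C ≈ e_6 / e_5^1.618
  = 3.57×10⁻⁹ / (4.87×10⁻⁶)^1.618
  = 3.57×10⁻⁹ / 2.53759e-09 ≈ 1.4068

1.41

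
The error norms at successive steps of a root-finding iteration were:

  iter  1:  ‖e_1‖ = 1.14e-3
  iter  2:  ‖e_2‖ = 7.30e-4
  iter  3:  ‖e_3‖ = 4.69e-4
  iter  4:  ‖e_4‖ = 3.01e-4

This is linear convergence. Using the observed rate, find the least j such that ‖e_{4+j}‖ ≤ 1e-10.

34

Rate ρ ≈ ‖e_4‖/‖e_3‖ = 3.01e-4/4.69e-4 = 0.6418.
After j more steps, ‖e_{4+j}‖ ≈ 3.01e-4·ρ^j; need ρ^j ≤ 1e-10/3.01e-4 = 3.32226e-07.
j ≥ ln(3.32226e-07)/ln(0.6418) = -14.9175/-0.44348 = 33.637.
So 34 more iterations are needed.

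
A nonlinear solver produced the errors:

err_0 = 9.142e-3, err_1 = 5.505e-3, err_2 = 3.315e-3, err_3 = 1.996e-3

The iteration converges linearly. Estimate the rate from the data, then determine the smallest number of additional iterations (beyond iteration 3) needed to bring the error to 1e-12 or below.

43

Rate ρ ≈ err_3/err_2 = 1.996e-3/3.315e-3 = 0.6021.
After j more steps, err_{3+j} ≈ 1.996e-3·ρ^j; need ρ^j ≤ 1e-12/1.996e-3 = 5.01002e-10.
j ≥ ln(5.01002e-10)/ln(0.6021) = -21.4144/-0.50733 = 42.210.
So 43 more iterations are needed.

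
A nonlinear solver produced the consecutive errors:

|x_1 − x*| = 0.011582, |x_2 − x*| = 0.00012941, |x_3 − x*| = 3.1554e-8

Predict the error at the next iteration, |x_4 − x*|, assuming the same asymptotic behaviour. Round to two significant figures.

First estimate the order: p ≈ ln(|x_3 − x*|/|x_2 − x*|) / ln(|x_2 − x*|/|x_1 − x*|) = ln(3.1554e-8/0.00012941)/ln(0.00012941/0.011582) = ln(0.00024383)/ln(0.0111734) ≈ 1.8511.
Then |x_4 − x*| ≈ |x_3 − x*|·(|x_3 − x*|/|x_2 − x*|)^p = 3.1554e-8·(0.00024383)^1.8511 = 3.1554e-8·2.05181e-07 ≈ 6.474e-15.

6.5e-15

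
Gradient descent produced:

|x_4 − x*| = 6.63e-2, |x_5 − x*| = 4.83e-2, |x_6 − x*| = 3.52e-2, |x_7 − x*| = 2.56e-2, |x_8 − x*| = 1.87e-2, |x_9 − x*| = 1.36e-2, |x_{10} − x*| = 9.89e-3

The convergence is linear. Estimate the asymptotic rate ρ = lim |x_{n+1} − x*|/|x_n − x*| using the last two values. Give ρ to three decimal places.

ρ ≈ |x_{10} − x*|/|x_9 − x*| = 9.89e-3/1.36e-2 = 0.72721

0.727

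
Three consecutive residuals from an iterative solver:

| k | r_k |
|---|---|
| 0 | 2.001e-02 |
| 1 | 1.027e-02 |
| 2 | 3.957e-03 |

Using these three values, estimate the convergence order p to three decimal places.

1.430

p ≈ ln(r_2/r_1) / ln(r_1/r_0)
  = ln(3.957e-03/1.027e-02) / ln(1.027e-02/2.001e-02)
  = ln(0.385297) / ln(0.513243)
  = -0.953741 / -0.667006 ≈ 1.429884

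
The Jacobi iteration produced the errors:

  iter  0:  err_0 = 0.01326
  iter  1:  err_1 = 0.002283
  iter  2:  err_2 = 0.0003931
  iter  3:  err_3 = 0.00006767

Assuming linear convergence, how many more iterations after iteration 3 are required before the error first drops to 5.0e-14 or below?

12

Rate ρ ≈ err_3/err_2 = 0.00006767/0.0003931 = 0.1721.
After j more steps, err_{3+j} ≈ 0.00006767·ρ^j; need ρ^j ≤ 5.0e-14/0.00006767 = 7.3888e-10.
j ≥ ln(7.3888e-10)/ln(0.1721) = -21.0259/-1.75968 = 11.949.
So 12 more iterations are needed.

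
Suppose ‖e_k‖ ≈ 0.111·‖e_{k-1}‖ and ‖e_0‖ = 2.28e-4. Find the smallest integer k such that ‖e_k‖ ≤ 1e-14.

After k steps, ‖e_k‖ ≈ 2.28e-4·0.111^k.
Need 0.111^k ≤ 1e-14/2.28e-4 = 4.38596e-11.
k ≥ ln(4.38596e-11)/ln(0.111) = -23.8500/-2.19823 = 10.850.
Smallest integer k = 11.

11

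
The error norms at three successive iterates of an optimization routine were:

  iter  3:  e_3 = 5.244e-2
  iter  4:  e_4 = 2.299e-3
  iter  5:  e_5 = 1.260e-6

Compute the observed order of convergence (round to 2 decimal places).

p ≈ ln(e_5/e_4) / ln(e_4/e_3)
  = ln(1.260e-6/2.299e-3) / ln(2.299e-3/5.244e-2)
  = ln(0.000548064) / ln(0.0438406)
  = -7.50912 / -3.12719 ≈ 2.40124

2.40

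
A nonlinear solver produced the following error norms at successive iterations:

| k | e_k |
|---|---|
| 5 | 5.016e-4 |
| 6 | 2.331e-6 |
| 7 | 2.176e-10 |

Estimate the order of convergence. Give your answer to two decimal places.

p ≈ ln(e_7/e_6) / ln(e_6/e_5)
  = ln(2.176e-10/2.331e-6) / ln(2.331e-6/5.016e-4)
  = ln(9.33505e-05) / ln(0.00464713)
  = -9.27915 / -5.37151 ≈ 1.72748

1.73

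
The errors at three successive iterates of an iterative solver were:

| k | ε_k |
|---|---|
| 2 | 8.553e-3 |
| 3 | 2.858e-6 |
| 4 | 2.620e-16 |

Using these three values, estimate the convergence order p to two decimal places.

p ≈ ln(ε_4/ε_3) / ln(ε_3/ε_2)
  = ln(2.620e-16/2.858e-6) / ln(2.858e-6/8.553e-3)
  = ln(9.16725e-11) / ln(0.000334152)
  = -23.11280 / -8.00391 ≈ 2.88769

2.89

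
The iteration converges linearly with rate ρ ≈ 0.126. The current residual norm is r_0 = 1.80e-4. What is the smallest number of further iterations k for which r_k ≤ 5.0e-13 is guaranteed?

After k steps, r_k ≈ 1.80e-4·0.126^k.
Need 0.126^k ≤ 5.0e-13/1.80e-4 = 2.77778e-09.
k ≥ ln(2.77778e-09)/ln(0.126) = -19.7016/-2.07147 = 9.511.
Smallest integer k = 10.

10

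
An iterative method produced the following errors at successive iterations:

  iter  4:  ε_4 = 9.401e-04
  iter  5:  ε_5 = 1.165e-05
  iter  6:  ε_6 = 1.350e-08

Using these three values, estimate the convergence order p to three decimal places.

p ≈ ln(ε_6/ε_5) / ln(ε_5/ε_4)
  = ln(1.350e-08/1.165e-05) / ln(1.165e-05/9.401e-04)
  = ln(0.0011588) / ln(0.0123923)
  = -6.760370 / -4.390680 ≈ 1.539709

1.540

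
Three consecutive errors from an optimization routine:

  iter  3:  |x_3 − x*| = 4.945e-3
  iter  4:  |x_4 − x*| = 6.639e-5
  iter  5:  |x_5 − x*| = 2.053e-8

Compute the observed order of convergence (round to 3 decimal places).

p ≈ ln(|x_5 − x*|/|x_4 − x*|) / ln(|x_4 − x*|/|x_3 − x*|)
  = ln(2.053e-8/6.639e-5) / ln(6.639e-5/4.945e-3)
  = ln(0.000309233) / ln(0.0134257)
  = -8.081416 / -4.310584 ≈ 1.874784

1.875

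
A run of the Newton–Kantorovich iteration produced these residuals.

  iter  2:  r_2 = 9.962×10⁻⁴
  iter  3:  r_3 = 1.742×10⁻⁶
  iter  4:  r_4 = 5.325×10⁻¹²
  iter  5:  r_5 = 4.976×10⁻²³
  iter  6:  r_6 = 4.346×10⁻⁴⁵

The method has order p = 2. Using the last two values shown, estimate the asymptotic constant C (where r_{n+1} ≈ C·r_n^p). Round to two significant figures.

1.8

C ≈ r_6 / r_5^2
  = 4.346×10⁻⁴⁵ / (4.976×10⁻²³)^2
  = 4.346×10⁻⁴⁵ / 2.47606e-45 ≈ 1.7552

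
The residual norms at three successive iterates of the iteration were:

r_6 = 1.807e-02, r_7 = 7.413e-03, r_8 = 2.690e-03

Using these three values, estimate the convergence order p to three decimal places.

p ≈ ln(r_8/r_7) / ln(r_7/r_6)
  = ln(2.690e-03/7.413e-03) / ln(7.413e-03/1.807e-02)
  = ln(0.362876) / ln(0.410238)
  = -1.013694 / -0.891018 ≈ 1.137681

1.138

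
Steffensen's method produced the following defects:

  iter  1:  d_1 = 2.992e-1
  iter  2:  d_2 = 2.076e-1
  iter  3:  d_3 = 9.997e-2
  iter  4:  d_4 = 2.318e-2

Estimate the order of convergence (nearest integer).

2

Consecutive ratios: d_4/d_3 = 2.318e-2/9.997e-2 = 0.23187, d_3/d_2 = 9.997e-2/2.076e-1 = 0.481551.
p ≈ ln(0.23187)/ln(0.481551) = -1.4616/-0.7307 ≈ 2.00.
So the convergence is quadratic (order 2).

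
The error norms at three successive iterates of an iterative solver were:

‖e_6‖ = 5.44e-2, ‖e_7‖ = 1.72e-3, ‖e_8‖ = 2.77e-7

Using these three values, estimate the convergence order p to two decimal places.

p ≈ ln(‖e_8‖/‖e_7‖) / ln(‖e_7‖/‖e_6‖)
  = ln(2.77e-7/1.72e-3) / ln(1.72e-3/5.44e-2)
  = ln(0.000161047) / ln(0.0316176)
  = -8.73381 / -3.45404 ≈ 2.52858

2.53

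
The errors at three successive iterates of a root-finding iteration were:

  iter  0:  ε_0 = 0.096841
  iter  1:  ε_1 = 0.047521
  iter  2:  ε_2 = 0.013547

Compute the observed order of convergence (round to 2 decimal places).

1.76

p ≈ ln(ε_2/ε_1) / ln(ε_1/ε_0)
  = ln(0.013547/0.047521) / ln(0.047521/0.096841)
  = ln(0.285074) / ln(0.490712)
  = -1.25501 / -0.71190 ≈ 1.76290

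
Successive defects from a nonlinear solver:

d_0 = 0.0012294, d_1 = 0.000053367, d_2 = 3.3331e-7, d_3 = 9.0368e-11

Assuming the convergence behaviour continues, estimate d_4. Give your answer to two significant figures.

First estimate the order: p ≈ ln(d_3/d_2) / ln(d_2/d_1) = ln(9.0368e-11/3.3331e-7)/ln(3.3331e-7/0.000053367) = ln(0.000271123)/ln(0.00624562) ≈ 1.6180.
Then d_4 ≈ d_3·(d_3/d_2)^p = 9.0368e-11·(0.000271123)^1.6180 = 9.0368e-11·1.6938e-06 ≈ 1.531e-16.

1.5e-16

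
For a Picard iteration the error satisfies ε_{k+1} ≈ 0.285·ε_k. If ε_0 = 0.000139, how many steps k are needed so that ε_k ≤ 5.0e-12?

After k steps, ε_k ≈ 0.000139·0.285^k.
Need 0.285^k ≤ 5.0e-12/0.000139 = 3.59712e-08.
k ≥ ln(3.59712e-08)/ln(0.285) = -17.1405/-1.25527 = 13.655.
Smallest integer k = 14.

14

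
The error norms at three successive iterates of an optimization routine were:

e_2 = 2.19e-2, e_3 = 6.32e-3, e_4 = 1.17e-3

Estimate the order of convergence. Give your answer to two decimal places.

1.36

p ≈ ln(e_4/e_3) / ln(e_3/e_2)
  = ln(1.17e-3/6.32e-3) / ln(6.32e-3/2.19e-2)
  = ln(0.185127) / ln(0.288584)
  = -1.68671 / -1.24277 ≈ 1.35722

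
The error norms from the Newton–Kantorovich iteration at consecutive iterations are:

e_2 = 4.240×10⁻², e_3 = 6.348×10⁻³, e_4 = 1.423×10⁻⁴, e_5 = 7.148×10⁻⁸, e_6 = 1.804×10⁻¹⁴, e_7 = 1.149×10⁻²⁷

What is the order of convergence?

2

Consecutive ratios: e_7/e_6 = 1.149×10⁻²⁷/1.804×10⁻¹⁴ = 6.36918e-14, e_6/e_5 = 1.804×10⁻¹⁴/7.148×10⁻⁸ = 2.52378e-07.
p ≈ ln(6.36918e-14)/ln(2.52378e-07) = -30.3847/-15.1923 ≈ 2.00.
So the convergence is quadratic (order 2).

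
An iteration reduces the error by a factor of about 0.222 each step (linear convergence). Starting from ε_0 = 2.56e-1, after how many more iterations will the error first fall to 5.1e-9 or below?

12

After k steps, ε_k ≈ 2.56e-1·0.222^k.
Need 0.222^k ≤ 5.1e-9/2.56e-1 = 1.99219e-08.
k ≥ ln(1.99219e-08)/ln(0.222) = -17.7314/-1.50508 = 11.781.
Smallest integer k = 12.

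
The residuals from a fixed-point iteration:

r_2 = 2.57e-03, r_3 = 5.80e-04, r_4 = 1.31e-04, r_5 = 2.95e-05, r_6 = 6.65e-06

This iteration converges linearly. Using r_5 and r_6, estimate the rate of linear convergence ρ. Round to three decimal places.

0.225

ρ ≈ r_6/r_5 = 6.65e-06/2.95e-05 = 0.22542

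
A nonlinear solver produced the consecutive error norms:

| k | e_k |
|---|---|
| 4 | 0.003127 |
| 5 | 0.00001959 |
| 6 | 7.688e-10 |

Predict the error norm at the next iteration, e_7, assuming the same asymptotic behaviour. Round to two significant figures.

1.2e-18

First estimate the order: p ≈ ln(e_6/e_5) / ln(e_5/e_4) = ln(7.688e-10/0.00001959)/ln(0.00001959/0.003127) = ln(3.92445e-05)/ln(0.00626479) ≈ 2.0000.
Then e_7 ≈ e_6·(e_6/e_5)^p = 7.688e-10·(3.92445e-05)^2.0000 = 7.688e-10·1.54013e-09 ≈ 1.184e-18.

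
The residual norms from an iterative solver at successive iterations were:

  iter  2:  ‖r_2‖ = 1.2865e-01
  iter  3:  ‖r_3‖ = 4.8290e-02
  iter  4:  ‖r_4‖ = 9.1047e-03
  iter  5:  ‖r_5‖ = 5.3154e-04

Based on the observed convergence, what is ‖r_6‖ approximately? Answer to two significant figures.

4.2e-6

First estimate the order: p ≈ ln(‖r_5‖/‖r_4‖) / ln(‖r_4‖/‖r_3‖) = ln(5.3154e-04/9.1047e-03)/ln(9.1047e-03/4.8290e-02) = ln(0.0583808)/ln(0.188542) ≈ 1.7027.
Then ‖r_6‖ ≈ ‖r_5‖·(‖r_5‖/‖r_4‖)^p = 5.3154e-04·(0.0583808)^1.7027 = 5.3154e-04·0.007931 ≈ 4.216e-06.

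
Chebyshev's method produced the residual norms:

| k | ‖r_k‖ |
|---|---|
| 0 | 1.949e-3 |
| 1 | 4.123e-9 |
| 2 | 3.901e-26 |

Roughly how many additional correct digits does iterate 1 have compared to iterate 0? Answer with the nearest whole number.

6

Digits gained ≈ log₁₀(‖r_0‖/‖r_1‖) = log₁₀(1.949e-3/4.123e-9) = log₁₀(472714) ≈ 5.675.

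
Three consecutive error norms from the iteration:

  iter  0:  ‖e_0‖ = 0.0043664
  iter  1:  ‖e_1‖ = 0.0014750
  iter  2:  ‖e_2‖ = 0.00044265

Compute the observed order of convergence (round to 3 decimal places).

1.109

p ≈ ln(‖e_2‖/‖e_1‖) / ln(‖e_1‖/‖e_0‖)
  = ln(0.00044265/0.0014750) / ln(0.0014750/0.0043664)
  = ln(0.300102) / ln(0.337807)
  = -1.203633 / -1.085281 ≈ 1.109052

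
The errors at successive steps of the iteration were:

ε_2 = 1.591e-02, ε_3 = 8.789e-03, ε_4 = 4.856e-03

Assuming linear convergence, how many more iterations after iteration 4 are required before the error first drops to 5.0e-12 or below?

Rate ρ ≈ ε_4/ε_3 = 4.856e-03/8.789e-03 = 0.5525.
After j more steps, ε_{4+j} ≈ 4.856e-03·ρ^j; need ρ^j ≤ 5.0e-12/4.856e-03 = 1.02965e-09.
j ≥ ln(1.02965e-09)/ln(0.5525) = -20.6940/-0.59330 = 34.879.
So 35 more iterations are needed.

35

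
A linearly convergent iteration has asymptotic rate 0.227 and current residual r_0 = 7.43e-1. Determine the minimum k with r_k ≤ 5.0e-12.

After k steps, r_k ≈ 7.43e-1·0.227^k.
Need 0.227^k ≤ 5.0e-12/7.43e-1 = 6.72948e-12.
k ≥ ln(6.72948e-12)/ln(0.227) = -25.7245/-1.48281 = 17.348.
Smallest integer k = 18.

18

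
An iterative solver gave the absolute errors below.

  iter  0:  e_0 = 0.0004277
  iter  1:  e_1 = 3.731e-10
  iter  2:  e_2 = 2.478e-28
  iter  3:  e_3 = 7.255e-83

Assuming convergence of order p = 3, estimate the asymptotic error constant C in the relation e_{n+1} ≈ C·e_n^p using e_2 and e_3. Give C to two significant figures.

C ≈ e_3 / e_2^3
  = 7.255e-83 / (2.478e-28)^3
  = 7.255e-83 / 1.52161e-83 ≈ 4.768

4.8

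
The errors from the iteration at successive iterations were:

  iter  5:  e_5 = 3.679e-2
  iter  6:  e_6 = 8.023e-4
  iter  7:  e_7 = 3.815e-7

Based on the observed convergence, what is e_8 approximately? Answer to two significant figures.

First estimate the order: p ≈ ln(e_7/e_6) / ln(e_6/e_5) = ln(3.815e-7/8.023e-4)/ln(8.023e-4/3.679e-2) = ln(0.000475508)/ln(0.0218076) ≈ 2.0000.
Then e_8 ≈ e_7·(e_7/e_6)^p = 3.815e-7·(0.000475508)^2.0000 = 3.815e-7·2.26108e-07 ≈ 8.626e-14.

8.6e-14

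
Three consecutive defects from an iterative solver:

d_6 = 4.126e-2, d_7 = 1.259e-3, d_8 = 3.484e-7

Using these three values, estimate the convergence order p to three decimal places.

2.348

p ≈ ln(d_8/d_7) / ln(d_7/d_6)
  = ln(3.484e-7/1.259e-3) / ln(1.259e-3/4.126e-2)
  = ln(0.000276728) / ln(0.0305138)
  = -8.192475 / -3.489576 ≈ 2.347699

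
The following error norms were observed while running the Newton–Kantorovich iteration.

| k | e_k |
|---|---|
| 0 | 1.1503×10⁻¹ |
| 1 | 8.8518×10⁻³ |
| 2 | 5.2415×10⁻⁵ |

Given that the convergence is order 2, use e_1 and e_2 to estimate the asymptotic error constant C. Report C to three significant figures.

0.669

C ≈ e_2 / e_1^2
  = 5.2415×10⁻⁵ / (8.8518×10⁻³)^2
  = 5.2415×10⁻⁵ / 7.83544e-05 ≈ 0.66895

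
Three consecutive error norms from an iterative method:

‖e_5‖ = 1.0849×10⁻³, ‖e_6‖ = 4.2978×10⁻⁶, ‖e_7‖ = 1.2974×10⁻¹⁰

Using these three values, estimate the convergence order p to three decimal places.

p ≈ ln(‖e_7‖/‖e_6‖) / ln(‖e_6‖/‖e_5‖)
  = ln(1.2974×10⁻¹⁰/4.2978×10⁻⁶) / ln(4.2978×10⁻⁶/1.0849×10⁻³)
  = ln(3.01875e-05) / ln(0.00396147)
  = -10.408083 / -5.531140 ≈ 1.881725

1.882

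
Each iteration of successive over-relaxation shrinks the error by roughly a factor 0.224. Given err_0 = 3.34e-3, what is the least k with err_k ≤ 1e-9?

11

After k steps, err_k ≈ 3.34e-3·0.224^k.
Need 0.224^k ≤ 1e-9/3.34e-3 = 2.99401e-07.
k ≥ ln(2.99401e-07)/ln(0.224) = -15.0215/-1.49611 = 10.040.
Smallest integer k = 11.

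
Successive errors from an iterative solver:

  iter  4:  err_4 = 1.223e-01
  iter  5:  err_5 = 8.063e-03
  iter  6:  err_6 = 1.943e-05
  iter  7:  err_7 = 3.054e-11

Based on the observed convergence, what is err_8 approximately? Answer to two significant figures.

4.2e-24

First estimate the order: p ≈ ln(err_7/err_6) / ln(err_6/err_5) = ln(3.054e-11/1.943e-05)/ln(1.943e-05/8.063e-03) = ln(1.5718e-06)/ln(0.00240977) ≈ 2.2168.
Then err_8 ≈ err_7·(err_7/err_6)^p = 3.054e-11·(1.5718e-06)^2.2168 = 3.054e-11·1.36324e-13 ≈ 4.163e-24.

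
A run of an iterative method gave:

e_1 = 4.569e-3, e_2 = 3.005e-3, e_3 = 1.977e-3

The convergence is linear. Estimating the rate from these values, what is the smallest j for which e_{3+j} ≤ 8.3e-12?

Rate ρ ≈ e_3/e_2 = 1.977e-3/3.005e-3 = 0.6579.
After j more steps, e_{3+j} ≈ 1.977e-3·ρ^j; need ρ^j ≤ 8.3e-12/1.977e-3 = 4.19828e-09.
j ≥ ln(4.19828e-09)/ln(0.6579) = -19.2886/-0.41870 = 46.068.
So 47 more iterations are needed.

47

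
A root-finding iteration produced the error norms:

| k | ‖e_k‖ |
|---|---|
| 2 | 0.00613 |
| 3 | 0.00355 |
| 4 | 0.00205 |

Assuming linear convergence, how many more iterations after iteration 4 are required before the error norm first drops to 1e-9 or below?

27

Rate ρ ≈ ‖e_4‖/‖e_3‖ = 0.00205/0.00355 = 0.5775.
After j more steps, ‖e_{4+j}‖ ≈ 0.00205·ρ^j; need ρ^j ≤ 1e-9/0.00205 = 4.87805e-07.
j ≥ ln(4.87805e-07)/ln(0.5775) = -14.5334/-0.54905 = 26.470.
So 27 more iterations are needed.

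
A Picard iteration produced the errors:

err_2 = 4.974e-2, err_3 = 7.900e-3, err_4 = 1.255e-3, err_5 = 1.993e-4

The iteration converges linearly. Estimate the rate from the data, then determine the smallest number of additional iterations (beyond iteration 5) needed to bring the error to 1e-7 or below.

5

Rate ρ ≈ err_5/err_4 = 1.993e-4/1.255e-3 = 0.1588.
After j more steps, err_{5+j} ≈ 1.993e-4·ρ^j; need ρ^j ≤ 1e-7/1.993e-4 = 0.000501756.
j ≥ ln(0.000501756)/ln(0.1588) = -7.5974/-1.84011 = 4.129.
So 5 more iterations are needed.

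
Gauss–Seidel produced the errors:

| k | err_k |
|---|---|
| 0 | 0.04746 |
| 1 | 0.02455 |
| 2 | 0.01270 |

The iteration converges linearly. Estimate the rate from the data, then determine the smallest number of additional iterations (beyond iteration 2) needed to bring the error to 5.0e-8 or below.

Rate ρ ≈ err_2/err_1 = 0.01270/0.02455 = 0.5173.
After j more steps, err_{2+j} ≈ 0.01270·ρ^j; need ρ^j ≤ 5.0e-8/0.01270 = 3.93701e-06.
j ≥ ln(3.93701e-06)/ln(0.5173) = -12.4451/-0.65913 = 18.881.
So 19 more iterations are needed.

19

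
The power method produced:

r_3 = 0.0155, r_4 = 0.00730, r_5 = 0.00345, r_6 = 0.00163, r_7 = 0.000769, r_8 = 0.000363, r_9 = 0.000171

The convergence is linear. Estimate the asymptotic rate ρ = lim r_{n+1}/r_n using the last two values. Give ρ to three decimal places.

ρ ≈ r_9/r_8 = 0.000171/0.000363 = 0.47107

0.471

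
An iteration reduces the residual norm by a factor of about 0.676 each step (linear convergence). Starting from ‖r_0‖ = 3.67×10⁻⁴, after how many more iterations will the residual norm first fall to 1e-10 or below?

After k steps, ‖r_k‖ ≈ 3.67×10⁻⁴·0.676^k.
Need 0.676^k ≤ 1e-10/3.67×10⁻⁴ = 2.7248e-07.
k ≥ ln(2.7248e-07)/ln(0.676) = -15.1157/-0.39156 = 38.604.
Smallest integer k = 39.

39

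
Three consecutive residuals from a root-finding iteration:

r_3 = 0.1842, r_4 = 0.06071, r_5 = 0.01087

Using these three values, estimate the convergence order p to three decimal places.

1.550

p ≈ ln(r_5/r_4) / ln(r_4/r_3)
  = ln(0.01087/0.06071) / ln(0.06071/0.1842)
  = ln(0.179048) / ln(0.329587)
  = -1.720101 / -1.109915 ≈ 1.549759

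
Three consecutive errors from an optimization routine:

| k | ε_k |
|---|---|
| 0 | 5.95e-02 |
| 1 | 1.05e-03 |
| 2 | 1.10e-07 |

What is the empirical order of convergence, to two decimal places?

2.27

p ≈ ln(ε_2/ε_1) / ln(ε_1/ε_0)
  = ln(1.10e-07/1.05e-03) / ln(1.05e-03/5.95e-02)
  = ln(0.000104762) / ln(0.0176471)
  = -9.16382 / -4.03718 ≈ 2.26986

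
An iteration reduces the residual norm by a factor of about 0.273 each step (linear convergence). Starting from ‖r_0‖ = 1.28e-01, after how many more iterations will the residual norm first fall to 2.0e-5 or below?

After k steps, ‖r_k‖ ≈ 1.28e-01·0.273^k.
Need 0.273^k ≤ 2.0e-5/1.28e-01 = 0.00015625.
k ≥ ln(0.00015625)/ln(0.273) = -8.7641/-1.29828 = 6.751.
Smallest integer k = 7.

7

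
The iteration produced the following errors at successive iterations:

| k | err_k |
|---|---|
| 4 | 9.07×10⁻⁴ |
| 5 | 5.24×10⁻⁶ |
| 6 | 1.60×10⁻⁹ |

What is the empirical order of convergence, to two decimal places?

1.57

p ≈ ln(err_6/err_5) / ln(err_5/err_4)
  = ln(1.60×10⁻⁹/5.24×10⁻⁶) / ln(5.24×10⁻⁶/9.07×10⁻⁴)
  = ln(0.000305344) / ln(0.00577729)
  = -8.09407 / -5.15382 ≈ 1.57050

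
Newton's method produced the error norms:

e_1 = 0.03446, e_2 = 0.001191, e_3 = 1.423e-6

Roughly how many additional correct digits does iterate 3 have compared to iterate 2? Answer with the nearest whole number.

3

Digits gained ≈ log₁₀(e_2/e_3) = log₁₀(0.001191/1.423e-6) = log₁₀(836.964) ≈ 2.923.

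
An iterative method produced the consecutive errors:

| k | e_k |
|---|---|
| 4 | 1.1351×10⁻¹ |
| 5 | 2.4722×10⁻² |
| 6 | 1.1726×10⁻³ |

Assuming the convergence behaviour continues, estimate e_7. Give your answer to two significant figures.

2.6e-6

First estimate the order: p ≈ ln(e_6/e_5) / ln(e_5/e_4) = ln(1.1726×10⁻³/2.4722×10⁻²)/ln(2.4722×10⁻²/1.1351×10⁻¹) = ln(0.0474314)/ln(0.217796) ≈ 2.0001.
Then e_7 ≈ e_6·(e_6/e_5)^p = 1.1726×10⁻³·(0.0474314)^2.0001 = 1.1726×10⁻³·0.00224905 ≈ 2.637e-06.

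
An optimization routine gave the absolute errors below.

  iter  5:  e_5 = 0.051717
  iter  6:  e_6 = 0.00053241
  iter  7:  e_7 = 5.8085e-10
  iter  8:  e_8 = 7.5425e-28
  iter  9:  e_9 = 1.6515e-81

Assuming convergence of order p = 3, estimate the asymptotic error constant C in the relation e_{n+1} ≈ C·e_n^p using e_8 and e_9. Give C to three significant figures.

3.85

C ≈ e_9 / e_8^3
  = 1.6515e-81 / (7.5425e-28)^3
  = 1.6515e-81 / 4.29088e-82 ≈ 3.8489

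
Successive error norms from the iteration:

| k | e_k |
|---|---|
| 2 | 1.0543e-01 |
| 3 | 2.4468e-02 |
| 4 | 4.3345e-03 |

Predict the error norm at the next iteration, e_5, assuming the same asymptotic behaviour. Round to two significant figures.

5.6e-4

First estimate the order: p ≈ ln(e_4/e_3) / ln(e_3/e_2) = ln(4.3345e-03/2.4468e-02)/ln(2.4468e-02/1.0543e-01) = ln(0.17715)/ln(0.232078) ≈ 1.1849.
Then e_5 ≈ e_4·(e_4/e_3)^p = 4.3345e-03·(0.17715)^1.1849 = 4.3345e-03·0.128635 ≈ 0.0005576.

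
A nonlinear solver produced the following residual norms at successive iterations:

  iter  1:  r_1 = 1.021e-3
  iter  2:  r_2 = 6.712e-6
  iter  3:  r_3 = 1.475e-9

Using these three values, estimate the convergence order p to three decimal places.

1.676

p ≈ ln(r_3/r_2) / ln(r_2/r_1)
  = ln(1.475e-9/6.712e-6) / ln(6.712e-6/1.021e-3)
  = ln(0.000219756) / ln(0.00657395)
  = -8.422993 / -5.024640 ≈ 1.676338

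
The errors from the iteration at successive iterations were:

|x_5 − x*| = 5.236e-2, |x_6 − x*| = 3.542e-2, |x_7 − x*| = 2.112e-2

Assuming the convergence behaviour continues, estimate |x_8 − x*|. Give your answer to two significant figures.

First estimate the order: p ≈ ln(|x_7 − x*|/|x_6 − x*|) / ln(|x_6 − x*|/|x_5 − x*|) = ln(2.112e-2/3.542e-2)/ln(3.542e-2/5.236e-2) = ln(0.596273)/ln(0.676471) ≈ 1.3228.
Then |x_8 − x*| ≈ |x_7 − x*|·(|x_7 − x*|/|x_6 − x*|)^p = 2.112e-2·(0.596273)^1.3228 = 2.112e-2·0.504613 ≈ 0.01066.

1.1e-2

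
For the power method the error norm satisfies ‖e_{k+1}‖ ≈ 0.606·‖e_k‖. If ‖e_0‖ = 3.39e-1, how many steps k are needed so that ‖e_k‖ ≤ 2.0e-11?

48

After k steps, ‖e_k‖ ≈ 3.39e-1·0.606^k.
Need 0.606^k ≤ 2.0e-11/3.39e-1 = 5.89971e-11.
k ≥ ln(5.89971e-11)/ln(0.606) = -23.5535/-0.50088 = 47.024.
Smallest integer k = 48.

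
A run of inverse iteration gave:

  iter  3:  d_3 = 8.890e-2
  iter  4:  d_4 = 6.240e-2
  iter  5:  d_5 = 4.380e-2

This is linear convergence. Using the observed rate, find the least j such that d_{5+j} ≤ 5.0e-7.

Rate ρ ≈ d_5/d_4 = 4.380e-2/6.240e-2 = 0.7019.
After j more steps, d_{5+j} ≈ 4.380e-2·ρ^j; need ρ^j ≤ 5.0e-7/4.380e-2 = 1.14155e-05.
j ≥ ln(1.14155e-05)/ln(0.7019) = -11.3805/-0.35396 = 32.152.
So 33 more iterations are needed.

33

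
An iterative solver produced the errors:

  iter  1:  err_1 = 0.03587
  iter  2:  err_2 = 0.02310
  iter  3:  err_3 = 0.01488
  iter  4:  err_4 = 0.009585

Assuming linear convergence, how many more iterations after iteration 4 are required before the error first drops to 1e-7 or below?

27

Rate ρ ≈ err_4/err_3 = 0.009585/0.01488 = 0.6442.
After j more steps, err_{4+j} ≈ 0.009585·ρ^j; need ρ^j ≤ 1e-7/0.009585 = 1.0433e-05.
j ≥ ln(1.0433e-05)/ln(0.6442) = -11.4705/-0.43975 = 26.084.
So 27 more iterations are needed.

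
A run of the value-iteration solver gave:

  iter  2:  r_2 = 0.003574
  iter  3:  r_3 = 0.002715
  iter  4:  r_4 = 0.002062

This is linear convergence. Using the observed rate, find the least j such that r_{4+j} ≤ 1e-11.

Rate ρ ≈ r_4/r_3 = 0.002062/0.002715 = 0.7595.
After j more steps, r_{4+j} ≈ 0.002062·ρ^j; need ρ^j ≤ 1e-11/0.002062 = 4.84966e-09.
j ≥ ln(4.84966e-09)/ln(0.7595) = -19.1444/-0.27509 = 69.593.
So 70 more iterations are needed.

70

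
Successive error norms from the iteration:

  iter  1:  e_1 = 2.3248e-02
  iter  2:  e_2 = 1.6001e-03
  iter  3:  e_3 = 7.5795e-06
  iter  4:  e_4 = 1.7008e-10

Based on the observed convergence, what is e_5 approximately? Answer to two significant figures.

First estimate the order: p ≈ ln(e_4/e_3) / ln(e_3/e_2) = ln(1.7008e-10/7.5795e-06)/ln(7.5795e-06/1.6001e-03) = ln(2.24395e-05)/ln(0.00473689) ≈ 2.0000.
Then e_5 ≈ e_4·(e_4/e_3)^p = 1.7008e-10·(2.24395e-05)^2.0000 = 1.7008e-10·5.03531e-10 ≈ 8.564e-20.

8.6e-20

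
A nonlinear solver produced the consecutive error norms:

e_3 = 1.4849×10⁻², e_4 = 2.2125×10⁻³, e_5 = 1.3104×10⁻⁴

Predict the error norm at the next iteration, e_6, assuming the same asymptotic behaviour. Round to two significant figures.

First estimate the order: p ≈ ln(e_5/e_4) / ln(e_4/e_3) = ln(1.3104×10⁻⁴/2.2125×10⁻³)/ln(2.2125×10⁻³/1.4849×10⁻²) = ln(0.0592271)/ln(0.149) ≈ 1.4846.
Then e_6 ≈ e_5·(e_5/e_4)^p = 1.3104×10⁻⁴·(0.0592271)^1.4846 = 1.3104×10⁻⁴·0.0150551 ≈ 1.973e-06.

2.0e-6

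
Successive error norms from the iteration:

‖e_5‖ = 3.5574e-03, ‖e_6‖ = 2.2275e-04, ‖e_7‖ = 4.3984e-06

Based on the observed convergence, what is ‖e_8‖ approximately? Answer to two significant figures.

First estimate the order: p ≈ ln(‖e_7‖/‖e_6‖) / ln(‖e_6‖/‖e_5‖) = ln(4.3984e-06/2.2275e-04)/ln(2.2275e-04/3.5574e-03) = ln(0.0197459)/ln(0.062616) ≈ 1.4165.
Then ‖e_8‖ ≈ ‖e_7‖·(‖e_7‖/‖e_6‖)^p = 4.3984e-06·(0.0197459)^1.4165 = 4.3984e-06·0.00385073 ≈ 1.694e-08.

1.7e-8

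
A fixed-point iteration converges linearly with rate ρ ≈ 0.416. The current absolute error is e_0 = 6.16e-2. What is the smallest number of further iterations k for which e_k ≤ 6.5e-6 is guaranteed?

11

After k steps, e_k ≈ 6.16e-2·0.416^k.
Need 0.416^k ≤ 6.5e-6/6.16e-2 = 0.000105519.
k ≥ ln(0.000105519)/ln(0.416) = -9.1566/-0.87707 = 10.440.
Smallest integer k = 11.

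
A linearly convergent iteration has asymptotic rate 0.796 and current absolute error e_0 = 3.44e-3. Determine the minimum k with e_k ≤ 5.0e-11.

After k steps, e_k ≈ 3.44e-3·0.796^k.
Need 0.796^k ≤ 5.0e-11/3.44e-3 = 1.45349e-08.
k ≥ ln(1.45349e-08)/ln(0.796) = -18.0467/-0.22816 = 79.097.
Smallest integer k = 80.

80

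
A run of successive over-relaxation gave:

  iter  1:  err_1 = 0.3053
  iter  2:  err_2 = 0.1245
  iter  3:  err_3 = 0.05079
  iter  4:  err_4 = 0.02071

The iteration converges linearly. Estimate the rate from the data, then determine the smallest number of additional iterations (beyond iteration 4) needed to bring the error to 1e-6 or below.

12

Rate ρ ≈ err_4/err_3 = 0.02071/0.05079 = 0.4078.
After j more steps, err_{4+j} ≈ 0.02071·ρ^j; need ρ^j ≤ 1e-6/0.02071 = 4.82859e-05.
j ≥ ln(4.82859e-05)/ln(0.4078) = -9.9384/-0.89698 = 11.080.
So 12 more iterations are needed.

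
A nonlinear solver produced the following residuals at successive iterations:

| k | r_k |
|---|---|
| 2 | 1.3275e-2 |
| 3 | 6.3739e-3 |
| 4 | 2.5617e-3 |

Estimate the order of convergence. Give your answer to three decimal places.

1.242

p ≈ ln(r_4/r_3) / ln(r_3/r_2)
  = ln(2.5617e-3/6.3739e-3) / ln(6.3739e-3/1.3275e-2)
  = ln(0.401905) / ln(0.480143)
  = -0.911540 / -0.733671 ≈ 1.242437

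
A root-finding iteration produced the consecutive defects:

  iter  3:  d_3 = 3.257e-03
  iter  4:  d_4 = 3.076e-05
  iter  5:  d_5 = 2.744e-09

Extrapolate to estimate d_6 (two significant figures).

2.2e-17

First estimate the order: p ≈ ln(d_5/d_4) / ln(d_4/d_3) = ln(2.744e-09/3.076e-05)/ln(3.076e-05/3.257e-03) = ln(8.92068e-05)/ln(0.00944427) ≈ 2.0000.
Then d_6 ≈ d_5·(d_5/d_4)^p = 2.744e-09·(8.92068e-05)^2.0000 = 2.744e-09·7.95785e-09 ≈ 2.184e-17.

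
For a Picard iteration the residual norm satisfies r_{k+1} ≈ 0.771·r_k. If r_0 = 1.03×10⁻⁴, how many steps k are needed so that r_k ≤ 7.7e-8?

28

After k steps, r_k ≈ 1.03×10⁻⁴·0.771^k.
Need 0.771^k ≤ 7.7e-8/1.03×10⁻⁴ = 0.000747573.
k ≥ ln(0.000747573)/ln(0.771) = -7.1987/-0.26007 = 27.680.
Smallest integer k = 28.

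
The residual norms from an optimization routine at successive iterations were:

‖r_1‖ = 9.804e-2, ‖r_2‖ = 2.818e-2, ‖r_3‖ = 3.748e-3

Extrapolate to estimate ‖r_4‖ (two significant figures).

1.4e-4

First estimate the order: p ≈ ln(‖r_3‖/‖r_2‖) / ln(‖r_2‖/‖r_1‖) = ln(3.748e-3/2.818e-2)/ln(2.818e-2/9.804e-2) = ln(0.133002)/ln(0.287434) ≈ 1.6181.
Then ‖r_4‖ ≈ ‖r_3‖·(‖r_3‖/‖r_2‖)^p = 3.748e-3·(0.133002)^1.6181 = 3.748e-3·0.0382221 ≈ 0.0001433.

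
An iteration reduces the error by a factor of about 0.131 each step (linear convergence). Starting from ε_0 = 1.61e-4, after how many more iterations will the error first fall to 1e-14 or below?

12

After k steps, ε_k ≈ 1.61e-4·0.131^k.
Need 0.131^k ≤ 1e-14/1.61e-4 = 6.21118e-11.
k ≥ ln(6.21118e-11)/ln(0.131) = -23.5021/-2.03256 = 11.563.
Smallest integer k = 12.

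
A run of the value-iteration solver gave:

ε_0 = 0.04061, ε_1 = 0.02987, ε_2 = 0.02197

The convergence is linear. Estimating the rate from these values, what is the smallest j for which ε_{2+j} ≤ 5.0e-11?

Rate ρ ≈ ε_2/ε_1 = 0.02197/0.02987 = 0.7355.
After j more steps, ε_{2+j} ≈ 0.02197·ρ^j; need ρ^j ≤ 5.0e-11/0.02197 = 2.27583e-09.
j ≥ ln(2.27583e-09)/ln(0.7355) = -19.9009/-0.30720 = 64.782.
So 65 more iterations are needed.

65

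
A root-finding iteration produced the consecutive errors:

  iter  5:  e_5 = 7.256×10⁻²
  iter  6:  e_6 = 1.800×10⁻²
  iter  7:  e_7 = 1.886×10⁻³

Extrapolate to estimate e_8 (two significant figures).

4.9e-5

First estimate the order: p ≈ ln(e_7/e_6) / ln(e_6/e_5) = ln(1.886×10⁻³/1.800×10⁻²)/ln(1.800×10⁻²/7.256×10⁻²) = ln(0.104778)/ln(0.248071) ≈ 1.6183.
Then e_8 ≈ e_7·(e_7/e_6)^p = 1.886×10⁻³·(0.104778)^1.6183 = 1.886×10⁻³·0.0259719 ≈ 4.898e-05.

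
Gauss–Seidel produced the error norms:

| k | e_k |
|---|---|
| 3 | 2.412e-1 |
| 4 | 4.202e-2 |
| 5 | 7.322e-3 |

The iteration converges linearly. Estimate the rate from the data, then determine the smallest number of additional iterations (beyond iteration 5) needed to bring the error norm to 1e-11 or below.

12

Rate ρ ≈ e_5/e_4 = 7.322e-3/4.202e-2 = 0.1743.
After j more steps, e_{5+j} ≈ 7.322e-3·ρ^j; need ρ^j ≤ 1e-11/7.322e-3 = 1.36575e-09.
j ≥ ln(1.36575e-09)/ln(0.1743) = -20.4116/-1.74698 = 11.684.
So 12 more iterations are needed.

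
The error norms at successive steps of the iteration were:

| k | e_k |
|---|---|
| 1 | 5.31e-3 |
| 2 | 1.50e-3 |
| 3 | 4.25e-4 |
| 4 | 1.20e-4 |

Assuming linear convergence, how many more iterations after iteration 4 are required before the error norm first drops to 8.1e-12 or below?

Rate ρ ≈ e_4/e_3 = 1.20e-4/4.25e-4 = 0.2824.
After j more steps, e_{4+j} ≈ 1.20e-4·ρ^j; need ρ^j ≤ 8.1e-12/1.20e-4 = 6.75e-08.
j ≥ ln(6.75e-08)/ln(0.2824) = -16.5111/-1.26443 = 13.058.
So 14 more iterations are needed.

14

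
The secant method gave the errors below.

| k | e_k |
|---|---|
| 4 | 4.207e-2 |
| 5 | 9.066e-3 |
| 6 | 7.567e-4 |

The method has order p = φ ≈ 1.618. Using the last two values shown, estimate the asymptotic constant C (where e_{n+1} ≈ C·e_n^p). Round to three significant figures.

1.53

C ≈ e_6 / e_5^1.618
  = 7.567e-4 / (9.066e-3)^1.618
  = 7.567e-4 / 0.000495563 ≈ 1.527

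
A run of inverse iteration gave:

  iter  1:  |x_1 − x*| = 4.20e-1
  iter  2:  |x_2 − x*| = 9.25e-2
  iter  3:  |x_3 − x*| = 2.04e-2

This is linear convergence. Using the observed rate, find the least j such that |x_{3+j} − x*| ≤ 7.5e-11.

Rate ρ ≈ |x_3 − x*|/|x_2 − x*| = 2.04e-2/9.25e-2 = 0.2205.
After j more steps, |x_{3+j} − x*| ≈ 2.04e-2·ρ^j; need ρ^j ≤ 7.5e-11/2.04e-2 = 3.67647e-09.
j ≥ ln(3.67647e-09)/ln(0.2205) = -19.4213/-1.51186 = 12.846.
So 13 more iterations are needed.

13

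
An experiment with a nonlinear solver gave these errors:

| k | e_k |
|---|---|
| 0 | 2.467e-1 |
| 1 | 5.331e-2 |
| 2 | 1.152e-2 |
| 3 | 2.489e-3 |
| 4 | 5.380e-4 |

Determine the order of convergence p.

Consecutive ratios: e_4/e_3 = 5.380e-4/2.489e-3 = 0.216151, e_3/e_2 = 2.489e-3/1.152e-2 = 0.216059.
p ≈ ln(0.216151)/ln(0.216059) = -1.5318/-1.5322 ≈ 1.00.
So the convergence is linear (order 1).

1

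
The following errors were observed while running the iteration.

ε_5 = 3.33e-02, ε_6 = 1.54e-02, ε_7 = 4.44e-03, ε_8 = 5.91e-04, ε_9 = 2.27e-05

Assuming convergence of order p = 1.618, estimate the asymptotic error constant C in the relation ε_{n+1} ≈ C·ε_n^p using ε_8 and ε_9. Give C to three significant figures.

3.80

C ≈ ε_9 / ε_8^1.618
  = 2.27e-05 / (5.91e-04)^1.618
  = 2.27e-05 / 5.97625e-06 ≈ 3.7984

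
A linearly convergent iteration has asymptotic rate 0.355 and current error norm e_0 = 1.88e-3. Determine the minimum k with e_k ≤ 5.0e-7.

After k steps, e_k ≈ 1.88e-3·0.355^k.
Need 0.355^k ≤ 5.0e-7/1.88e-3 = 0.000265957.
k ≥ ln(0.000265957)/ln(0.355) = -8.2322/-1.03564 = 7.949.
Smallest integer k = 8.

8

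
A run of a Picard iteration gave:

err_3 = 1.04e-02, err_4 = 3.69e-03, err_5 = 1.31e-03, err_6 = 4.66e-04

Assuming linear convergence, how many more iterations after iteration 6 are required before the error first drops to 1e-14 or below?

24

Rate ρ ≈ err_6/err_5 = 4.66e-04/1.31e-03 = 0.3557.
After j more steps, err_{6+j} ≈ 4.66e-04·ρ^j; need ρ^j ≤ 1e-14/4.66e-04 = 2.14592e-11.
j ≥ ln(2.14592e-11)/ln(0.3557) = -24.5649/-1.03367 = 23.765.
So 24 more iterations are needed.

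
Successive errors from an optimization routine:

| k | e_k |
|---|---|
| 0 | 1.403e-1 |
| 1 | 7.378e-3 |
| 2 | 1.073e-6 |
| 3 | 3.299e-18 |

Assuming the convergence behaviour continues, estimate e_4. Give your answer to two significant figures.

9.6e-53

First estimate the order: p ≈ ln(e_3/e_2) / ln(e_2/e_1) = ln(3.299e-18/1.073e-6)/ln(1.073e-6/7.378e-3) = ln(3.07456e-12)/ln(0.000145432) ≈ 3.0001.
Then e_4 ≈ e_3·(e_3/e_2)^p = 3.299e-18·(3.07456e-12)^3.0001 = 3.299e-18·2.89866e-35 ≈ 9.563e-53.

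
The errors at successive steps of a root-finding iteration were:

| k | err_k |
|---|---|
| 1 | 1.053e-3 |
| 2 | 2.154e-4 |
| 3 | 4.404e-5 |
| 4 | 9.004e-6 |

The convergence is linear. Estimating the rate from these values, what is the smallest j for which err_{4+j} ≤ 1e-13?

Rate ρ ≈ err_4/err_3 = 9.004e-6/4.404e-5 = 0.2045.
After j more steps, err_{4+j} ≈ 9.004e-6·ρ^j; need ρ^j ≤ 1e-13/9.004e-6 = 1.11062e-08.
j ≥ ln(1.11062e-08)/ln(0.2045) = -18.3158/-1.58719 = 11.540.
So 12 more iterations are needed.

12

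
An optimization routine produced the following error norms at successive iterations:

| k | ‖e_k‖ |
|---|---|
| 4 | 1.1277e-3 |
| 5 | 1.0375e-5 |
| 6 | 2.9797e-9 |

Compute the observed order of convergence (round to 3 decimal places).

1.739

p ≈ ln(‖e_6‖/‖e_5‖) / ln(‖e_5‖/‖e_4‖)
  = ln(2.9797e-9/1.0375e-5) / ln(1.0375e-5/1.1277e-3)
  = ln(0.0002872) / ln(0.00920014)
  = -8.155332 / -4.688537 ≈ 1.739419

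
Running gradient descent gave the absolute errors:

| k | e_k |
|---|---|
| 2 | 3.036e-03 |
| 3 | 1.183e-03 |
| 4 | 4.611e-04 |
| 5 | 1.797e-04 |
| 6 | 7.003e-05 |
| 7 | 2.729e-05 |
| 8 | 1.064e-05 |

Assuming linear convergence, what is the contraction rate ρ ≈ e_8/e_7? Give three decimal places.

ρ ≈ e_8/e_7 = 1.064e-05/2.729e-05 = 0.38989

0.390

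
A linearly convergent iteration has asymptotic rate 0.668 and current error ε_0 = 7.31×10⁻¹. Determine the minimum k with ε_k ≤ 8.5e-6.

29

After k steps, ε_k ≈ 7.31×10⁻¹·0.668^k.
Need 0.668^k ≤ 8.5e-6/7.31×10⁻¹ = 1.16279e-05.
k ≥ ln(1.16279e-05)/ln(0.668) = -11.3621/-0.40347 = 28.161.
Smallest integer k = 29.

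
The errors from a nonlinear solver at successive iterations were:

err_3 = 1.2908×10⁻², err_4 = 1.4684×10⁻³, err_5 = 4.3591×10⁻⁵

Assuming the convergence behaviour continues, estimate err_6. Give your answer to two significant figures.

1.5e-7

First estimate the order: p ≈ ln(err_5/err_4) / ln(err_4/err_3) = ln(4.3591×10⁻⁵/1.4684×10⁻³)/ln(1.4684×10⁻³/1.2908×10⁻²) = ln(0.0296861)/ln(0.113759) ≈ 1.6180.
Then err_6 ≈ err_5·(err_5/err_4)^p = 4.3591×10⁻⁵·(0.0296861)^1.6180 = 4.3591×10⁻⁵·0.00337747 ≈ 1.472e-07.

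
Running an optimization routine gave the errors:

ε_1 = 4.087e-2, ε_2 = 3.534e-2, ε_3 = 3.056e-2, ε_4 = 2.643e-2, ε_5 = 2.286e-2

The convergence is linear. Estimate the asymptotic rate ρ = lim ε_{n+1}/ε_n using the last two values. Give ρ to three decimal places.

0.865

ρ ≈ ε_5/ε_4 = 2.286e-2/2.643e-2 = 0.86493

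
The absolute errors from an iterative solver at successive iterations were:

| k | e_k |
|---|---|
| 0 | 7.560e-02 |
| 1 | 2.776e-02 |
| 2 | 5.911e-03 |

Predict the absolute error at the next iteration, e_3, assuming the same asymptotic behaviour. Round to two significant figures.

First estimate the order: p ≈ ln(e_2/e_1) / ln(e_1/e_0) = ln(5.911e-03/2.776e-02)/ln(2.776e-02/7.560e-02) = ln(0.212932)/ln(0.367196) ≈ 1.5439.
Then e_3 ≈ e_2·(e_2/e_1)^p = 5.911e-03·(0.212932)^1.5439 = 5.911e-03·0.091806 ≈ 0.0005427.

5.4e-4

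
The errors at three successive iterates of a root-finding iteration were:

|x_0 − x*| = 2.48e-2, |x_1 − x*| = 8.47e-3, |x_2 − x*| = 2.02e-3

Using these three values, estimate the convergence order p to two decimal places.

p ≈ ln(|x_2 − x*|/|x_1 − x*|) / ln(|x_1 − x*|/|x_0 − x*|)
  = ln(2.02e-3/8.47e-3) / ln(8.47e-3/2.48e-2)
  = ln(0.238489) / ln(0.341532)
  = -1.43343 / -1.07431 ≈ 1.33428

1.33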